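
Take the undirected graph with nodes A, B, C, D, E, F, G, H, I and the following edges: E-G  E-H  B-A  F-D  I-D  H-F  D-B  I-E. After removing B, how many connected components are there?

With B gone, the remaining components are: {A}; {C}; {D, E, F, G, H, I}.
That is 3 components.

3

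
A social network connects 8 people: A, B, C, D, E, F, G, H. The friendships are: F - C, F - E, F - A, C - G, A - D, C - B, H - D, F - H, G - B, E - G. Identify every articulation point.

Removing F increases the component count from 1 to 2, so F is a cut vertex.
By contrast removing D leaves 1 component; it is not a cut vertex. No other vertex is a cut vertex either.

F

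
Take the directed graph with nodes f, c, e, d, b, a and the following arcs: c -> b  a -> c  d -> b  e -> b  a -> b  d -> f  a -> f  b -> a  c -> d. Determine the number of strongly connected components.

{a, b, c, d} are all mutually reachable — one SCC of size 4.
{e} is an SCC by itself.
{f} is an SCC by itself.
That gives 3 strongly connected components.

3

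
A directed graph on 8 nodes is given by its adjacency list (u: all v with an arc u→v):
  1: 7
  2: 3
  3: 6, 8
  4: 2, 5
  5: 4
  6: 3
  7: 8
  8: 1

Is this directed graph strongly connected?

No

There is no directed path from 2 to 5, so the graph is not strongly connected.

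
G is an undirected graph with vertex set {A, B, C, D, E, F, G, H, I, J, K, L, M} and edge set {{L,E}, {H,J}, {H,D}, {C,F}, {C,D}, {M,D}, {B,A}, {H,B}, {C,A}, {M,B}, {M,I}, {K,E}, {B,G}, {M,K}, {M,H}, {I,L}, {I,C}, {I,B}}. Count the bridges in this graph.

3

The edges on the cycle M-K-E-L-I-M are not bridges since each lies on that cycle.
But removing F—C disconnects F from C; removing H—J disconnects H from J; removing G—B disconnects G from B — these are bridges.
That makes 3 bridges.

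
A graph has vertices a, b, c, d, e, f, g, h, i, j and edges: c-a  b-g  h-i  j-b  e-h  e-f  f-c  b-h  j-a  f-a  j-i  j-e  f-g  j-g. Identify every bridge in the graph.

none

The edges on the cycle f-c-a-f are not bridges since each lies on that cycle.
Every edge lies on some cycle, so there are no bridges.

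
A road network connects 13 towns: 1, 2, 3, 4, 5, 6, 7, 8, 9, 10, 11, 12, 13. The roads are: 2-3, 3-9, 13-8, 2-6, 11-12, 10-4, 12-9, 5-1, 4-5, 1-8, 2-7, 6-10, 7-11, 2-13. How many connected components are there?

Starting from 1 we can reach 1, 2, 3, 4, 5, 6, 7, 8, 9, 10, 11, 12, 13. That is one component of size 13.
Total: 1 component.

1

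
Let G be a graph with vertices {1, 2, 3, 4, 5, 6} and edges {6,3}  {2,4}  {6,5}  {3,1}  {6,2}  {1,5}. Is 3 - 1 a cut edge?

After removing 3 - 1, the path 3-6-5-1 still connects them, so the edge is not a bridge.

No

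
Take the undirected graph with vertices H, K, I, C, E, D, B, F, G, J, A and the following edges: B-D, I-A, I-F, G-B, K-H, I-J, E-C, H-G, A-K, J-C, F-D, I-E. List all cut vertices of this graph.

Removing I increases the component count from 1 to 2, so I is a cut vertex.
By contrast removing C leaves 1 component; it is not a cut vertex. No other vertex is a cut vertex either.

I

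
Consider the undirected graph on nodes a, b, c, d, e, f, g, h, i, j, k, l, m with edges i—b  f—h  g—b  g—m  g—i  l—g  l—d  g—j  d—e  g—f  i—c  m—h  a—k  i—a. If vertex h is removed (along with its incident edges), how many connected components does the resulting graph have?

1

With h gone, the remaining components are: {a, b, c, d, e, f, g, i, j, k, l, m}.
That is 1 component.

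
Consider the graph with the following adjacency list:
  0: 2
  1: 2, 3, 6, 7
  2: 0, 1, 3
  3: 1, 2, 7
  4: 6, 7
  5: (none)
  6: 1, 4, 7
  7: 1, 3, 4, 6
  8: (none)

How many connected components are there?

3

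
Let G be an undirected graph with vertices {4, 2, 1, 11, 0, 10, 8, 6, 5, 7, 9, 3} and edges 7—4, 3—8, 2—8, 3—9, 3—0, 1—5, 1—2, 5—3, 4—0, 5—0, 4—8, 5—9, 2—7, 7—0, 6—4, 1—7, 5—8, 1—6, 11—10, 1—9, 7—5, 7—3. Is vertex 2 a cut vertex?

No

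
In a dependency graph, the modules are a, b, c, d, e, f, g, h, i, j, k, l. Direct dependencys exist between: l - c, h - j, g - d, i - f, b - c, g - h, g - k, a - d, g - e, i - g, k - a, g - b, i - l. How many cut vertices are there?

Removing g increases the component count from 1 to 4, so g is a cut vertex.
Removing h increases the component count from 1 to 2, so h is a cut vertex.
Removing i increases the component count from 1 to 2, so i is a cut vertex.
By contrast removing j leaves 1 component; it is not a cut vertex. No other vertex is a cut vertex either.

3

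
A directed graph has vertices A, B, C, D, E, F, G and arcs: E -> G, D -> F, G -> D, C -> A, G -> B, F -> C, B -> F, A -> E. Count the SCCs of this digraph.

1

{A, B, C, D, E, F, G} are all mutually reachable — one SCC of size 7.
That gives 1 strongly connected component.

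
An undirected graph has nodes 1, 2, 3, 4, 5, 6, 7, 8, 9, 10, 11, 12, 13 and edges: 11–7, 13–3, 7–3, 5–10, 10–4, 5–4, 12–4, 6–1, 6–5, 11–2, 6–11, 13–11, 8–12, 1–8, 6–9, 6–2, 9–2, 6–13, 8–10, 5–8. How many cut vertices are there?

Removing 6 increases the component count from 1 to 2, so 6 is a cut vertex.
By contrast removing 9 leaves 1 component; it is not a cut vertex. No other vertex is a cut vertex either.

1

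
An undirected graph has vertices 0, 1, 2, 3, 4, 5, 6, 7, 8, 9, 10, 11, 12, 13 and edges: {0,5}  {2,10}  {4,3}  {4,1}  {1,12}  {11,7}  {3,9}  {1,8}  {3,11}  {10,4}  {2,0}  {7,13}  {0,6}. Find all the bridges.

removing 4–10 disconnects 4 from 10; removing 9–3 disconnects 9 from 3; removing 5–0 disconnects 5 from 0; removing 1–12 disconnects 1 from 12 — these are bridges.
In total 13 edges are bridges.

0-2, 0-5, 0-6, 1-12, 1-4, 1-8, 10-2, 10-4, 11-3, 11-7, 13-7, 3-4, 3-9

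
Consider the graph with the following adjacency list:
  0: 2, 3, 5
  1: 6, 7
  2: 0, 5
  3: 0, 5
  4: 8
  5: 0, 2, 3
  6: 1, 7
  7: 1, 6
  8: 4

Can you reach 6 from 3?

No

The component containing 3 is {0, 2, 3, 5}, and 6 is not in it.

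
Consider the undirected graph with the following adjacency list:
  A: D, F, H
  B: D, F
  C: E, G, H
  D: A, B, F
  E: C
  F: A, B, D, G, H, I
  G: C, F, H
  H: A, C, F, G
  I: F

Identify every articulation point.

Removing C increases the component count from 1 to 2, so C is a cut vertex.
Removing F increases the component count from 1 to 2, so F is a cut vertex.
By contrast removing D leaves 1 component; it is not a cut vertex. No other vertex is a cut vertex either.

C, F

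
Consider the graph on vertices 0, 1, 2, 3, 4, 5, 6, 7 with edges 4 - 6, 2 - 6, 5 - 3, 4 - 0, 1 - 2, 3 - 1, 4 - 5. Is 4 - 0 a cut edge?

Yes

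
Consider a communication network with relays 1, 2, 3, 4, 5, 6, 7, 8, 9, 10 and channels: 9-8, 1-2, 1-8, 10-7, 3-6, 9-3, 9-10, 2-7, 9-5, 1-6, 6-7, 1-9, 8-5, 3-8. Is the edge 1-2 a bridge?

No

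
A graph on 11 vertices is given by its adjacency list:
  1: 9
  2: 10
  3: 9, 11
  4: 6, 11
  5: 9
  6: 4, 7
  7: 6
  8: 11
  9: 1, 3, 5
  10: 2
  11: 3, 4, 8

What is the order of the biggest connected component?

9

Starting from 2 we can reach 2, 10. That is one component of size 2.
Starting from 1 we can reach 1, 3, 4, 5, 6, 7, 8, 9, 11. That is one component of size 9.
The largest has 9 vertices.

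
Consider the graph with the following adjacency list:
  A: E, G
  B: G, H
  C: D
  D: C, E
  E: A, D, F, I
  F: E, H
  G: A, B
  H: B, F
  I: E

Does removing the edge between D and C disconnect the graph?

Yes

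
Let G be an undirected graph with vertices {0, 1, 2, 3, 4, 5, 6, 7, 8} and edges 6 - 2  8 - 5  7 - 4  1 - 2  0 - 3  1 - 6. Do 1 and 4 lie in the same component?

No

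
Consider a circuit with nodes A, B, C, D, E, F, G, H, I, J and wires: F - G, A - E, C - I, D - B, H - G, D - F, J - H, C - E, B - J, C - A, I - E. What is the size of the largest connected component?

Starting from A we can reach A, C, E, I. That is one component of size 4.
Starting from B we can reach B, D, F, G, H, J. That is one component of size 6.
The largest has 6 vertices.

6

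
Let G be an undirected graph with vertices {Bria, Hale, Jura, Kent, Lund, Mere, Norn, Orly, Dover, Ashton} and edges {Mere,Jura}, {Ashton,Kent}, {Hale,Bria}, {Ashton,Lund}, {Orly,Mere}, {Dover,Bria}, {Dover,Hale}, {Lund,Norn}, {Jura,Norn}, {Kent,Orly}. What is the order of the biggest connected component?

Starting from Bria we can reach Bria, Hale, Dover. That is one component of size 3.
Starting from Jura we can reach Jura, Kent, Lund, Mere, Norn, Orly, Ashton. That is one component of size 7.
The largest has 7 vertices.

7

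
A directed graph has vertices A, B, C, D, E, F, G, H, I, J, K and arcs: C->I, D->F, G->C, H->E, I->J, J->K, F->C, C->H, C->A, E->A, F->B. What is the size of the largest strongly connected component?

1

{K} is an SCC by itself.
{A} is an SCC by itself.
{D} is an SCC by itself.
{C} is an SCC by itself.
{H} is an SCC by itself.
(and 6 more singleton SCCs)
The largest has 1 vertex.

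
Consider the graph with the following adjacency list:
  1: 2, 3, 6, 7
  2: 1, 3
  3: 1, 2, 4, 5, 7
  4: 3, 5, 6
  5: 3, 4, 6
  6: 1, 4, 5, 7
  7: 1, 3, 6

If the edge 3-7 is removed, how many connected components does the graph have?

1

3 and 7 are still connected via 3-1-7, so the component count stays at 1.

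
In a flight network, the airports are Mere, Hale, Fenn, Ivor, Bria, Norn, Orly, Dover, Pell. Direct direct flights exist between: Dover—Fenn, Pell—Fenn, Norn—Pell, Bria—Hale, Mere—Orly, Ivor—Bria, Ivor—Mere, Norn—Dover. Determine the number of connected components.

Starting from Fenn we can reach Fenn, Norn, Pell, Dover. That is one component of size 4.
Starting from Bria we can reach Bria, Hale, Ivor, Mere, Orly. That is one component of size 5.
Total: 2 components.

2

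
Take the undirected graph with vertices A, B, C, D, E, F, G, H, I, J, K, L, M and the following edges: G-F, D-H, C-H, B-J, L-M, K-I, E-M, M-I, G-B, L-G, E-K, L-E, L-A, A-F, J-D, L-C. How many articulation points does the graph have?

Removing L increases the component count from 1 to 2, so L is a cut vertex.
By contrast removing F leaves 1 component; it is not a cut vertex. No other vertex is a cut vertex either.

1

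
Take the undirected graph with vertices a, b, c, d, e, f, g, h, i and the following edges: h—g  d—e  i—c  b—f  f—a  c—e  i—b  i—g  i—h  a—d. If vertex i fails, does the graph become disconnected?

Deleting i raises the number of components from 1 to 2, so i is a cut vertex.

Yes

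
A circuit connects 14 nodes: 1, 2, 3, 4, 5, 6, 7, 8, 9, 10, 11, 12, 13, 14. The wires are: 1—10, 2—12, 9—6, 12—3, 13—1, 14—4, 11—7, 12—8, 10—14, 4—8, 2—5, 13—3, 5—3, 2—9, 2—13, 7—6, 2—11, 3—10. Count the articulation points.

1

Removing 2 increases the component count from 1 to 2, so 2 is a cut vertex.
By contrast removing 11 leaves 1 component; it is not a cut vertex. No other vertex is a cut vertex either.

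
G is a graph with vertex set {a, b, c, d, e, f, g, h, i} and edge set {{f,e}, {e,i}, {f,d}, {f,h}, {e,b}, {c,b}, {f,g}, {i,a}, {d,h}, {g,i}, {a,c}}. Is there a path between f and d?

From f we can reach a, b, c, d, e, f, g, h, i, which includes d.

Yes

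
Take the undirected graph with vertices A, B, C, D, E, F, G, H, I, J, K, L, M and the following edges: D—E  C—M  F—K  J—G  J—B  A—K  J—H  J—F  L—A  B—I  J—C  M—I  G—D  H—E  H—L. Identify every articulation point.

J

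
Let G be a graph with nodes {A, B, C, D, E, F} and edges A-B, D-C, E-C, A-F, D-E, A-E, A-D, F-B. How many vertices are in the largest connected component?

6

Starting from A we can reach A, B, C, D, E, F. That is one component of size 6.
The largest has 6 vertices.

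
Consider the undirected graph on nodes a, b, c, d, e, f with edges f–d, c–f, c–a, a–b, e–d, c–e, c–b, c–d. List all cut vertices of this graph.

Removing c increases the component count from 1 to 2, so c is a cut vertex.
By contrast removing a leaves 1 component; it is not a cut vertex. No other vertex is a cut vertex either.

c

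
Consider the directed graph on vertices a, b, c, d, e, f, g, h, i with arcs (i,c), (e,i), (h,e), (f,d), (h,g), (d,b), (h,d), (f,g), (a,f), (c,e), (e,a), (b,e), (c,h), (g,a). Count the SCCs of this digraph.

1

{a, b, c, d, e, f, g, h, i} are all mutually reachable — one SCC of size 9.
That gives 1 strongly connected component.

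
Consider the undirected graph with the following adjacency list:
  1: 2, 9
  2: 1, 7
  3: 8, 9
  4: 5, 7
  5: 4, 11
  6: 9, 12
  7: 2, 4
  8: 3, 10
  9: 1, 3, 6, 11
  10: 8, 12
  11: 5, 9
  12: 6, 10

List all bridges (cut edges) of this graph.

The edges on the cycle 9-6-12-10-8-3-9 are not bridges since each lies on that cycle.
Every edge lies on some cycle, so there are no bridges.

none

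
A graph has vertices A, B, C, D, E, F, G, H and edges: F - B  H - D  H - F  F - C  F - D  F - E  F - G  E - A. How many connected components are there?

1

Starting from A we can reach A, B, C, D, E, F, G, H. That is one component of size 8.
Total: 1 component.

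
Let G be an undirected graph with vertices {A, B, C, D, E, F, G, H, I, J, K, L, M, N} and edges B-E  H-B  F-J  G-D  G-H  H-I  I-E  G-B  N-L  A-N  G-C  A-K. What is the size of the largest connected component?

7

M is isolated — a component by itself.
Starting from F we can reach F, J. That is one component of size 2.
Starting from A we can reach A, K, L, N. That is one component of size 4.
Starting from B we can reach B, C, D, E, G, H, I. That is one component of size 7.
The largest has 7 vertices.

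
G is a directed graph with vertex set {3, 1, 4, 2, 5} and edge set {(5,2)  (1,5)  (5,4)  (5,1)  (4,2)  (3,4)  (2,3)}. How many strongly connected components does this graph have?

2

{2, 3, 4} are all mutually reachable — one SCC of size 3.
{1, 5} are all mutually reachable — one SCC of size 2.
That gives 2 strongly connected components.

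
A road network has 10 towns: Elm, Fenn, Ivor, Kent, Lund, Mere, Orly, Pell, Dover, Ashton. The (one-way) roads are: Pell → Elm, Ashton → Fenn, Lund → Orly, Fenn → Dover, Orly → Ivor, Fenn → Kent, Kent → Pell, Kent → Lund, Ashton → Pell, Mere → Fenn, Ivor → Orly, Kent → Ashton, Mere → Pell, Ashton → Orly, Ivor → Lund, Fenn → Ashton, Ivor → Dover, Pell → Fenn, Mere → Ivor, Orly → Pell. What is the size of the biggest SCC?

7

{Fenn, Ivor, Kent, Lund, Orly, Pell, Ashton} are all mutually reachable — one SCC of size 7.
{Elm} is an SCC by itself.
{Dover} is an SCC by itself.
{Mere} is an SCC by itself.
The largest has 7 vertices.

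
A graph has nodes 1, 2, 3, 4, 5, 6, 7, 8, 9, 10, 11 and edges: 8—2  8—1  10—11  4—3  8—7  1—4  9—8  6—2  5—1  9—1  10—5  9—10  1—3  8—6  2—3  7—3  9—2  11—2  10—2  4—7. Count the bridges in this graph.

0

The edges on the cycle 9-8-6-2-9 are not bridges since each lies on that cycle.
Every edge lies on some cycle, so there are no bridges.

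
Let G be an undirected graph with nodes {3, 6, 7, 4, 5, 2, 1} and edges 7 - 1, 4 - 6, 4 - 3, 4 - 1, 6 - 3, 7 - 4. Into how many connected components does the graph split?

3

5 is isolated — a component by itself.
2 is isolated — a component by itself.
Starting from 1 we can reach 1, 3, 4, 6, 7. That is one component of size 5.
Total: 3 components.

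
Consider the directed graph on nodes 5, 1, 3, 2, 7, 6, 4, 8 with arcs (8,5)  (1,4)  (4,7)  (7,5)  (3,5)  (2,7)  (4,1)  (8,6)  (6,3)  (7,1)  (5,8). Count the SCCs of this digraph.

{3, 5, 6, 8} are all mutually reachable — one SCC of size 4.
{1, 4, 7} are all mutually reachable — one SCC of size 3.
{2} is an SCC by itself.
That gives 3 strongly connected components.

3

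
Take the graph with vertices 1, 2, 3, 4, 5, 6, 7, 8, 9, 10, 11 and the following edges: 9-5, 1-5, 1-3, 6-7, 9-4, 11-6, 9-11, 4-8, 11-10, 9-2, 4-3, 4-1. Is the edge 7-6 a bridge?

Removing 7-6 leaves no path between 7 and 6: the component count goes from 1 to 2. So it is a bridge.

Yes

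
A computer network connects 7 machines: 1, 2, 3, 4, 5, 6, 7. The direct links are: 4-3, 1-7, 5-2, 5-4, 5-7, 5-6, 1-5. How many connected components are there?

1

Starting from 1 we can reach 1, 2, 3, 4, 5, 6, 7. That is one component of size 7.
Total: 1 component.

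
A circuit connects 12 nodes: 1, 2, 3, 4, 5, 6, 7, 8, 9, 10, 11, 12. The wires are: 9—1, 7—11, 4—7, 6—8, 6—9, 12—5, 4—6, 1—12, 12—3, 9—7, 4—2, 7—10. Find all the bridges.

1-12, 1-9, 10-7, 11-7, 12-3, 12-5, 2-4, 6-8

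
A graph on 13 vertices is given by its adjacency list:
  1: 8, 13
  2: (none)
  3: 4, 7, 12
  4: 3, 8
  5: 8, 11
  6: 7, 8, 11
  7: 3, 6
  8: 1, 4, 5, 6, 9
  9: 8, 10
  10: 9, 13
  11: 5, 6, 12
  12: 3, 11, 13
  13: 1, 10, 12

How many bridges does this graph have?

0

The edges on the cycle 8-6-11-5-8 are not bridges since each lies on that cycle.
Every edge lies on some cycle, so there are no bridges.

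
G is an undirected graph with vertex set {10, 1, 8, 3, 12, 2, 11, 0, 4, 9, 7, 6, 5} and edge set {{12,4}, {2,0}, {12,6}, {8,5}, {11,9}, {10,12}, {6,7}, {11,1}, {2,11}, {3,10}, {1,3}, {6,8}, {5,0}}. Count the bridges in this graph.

3

The edges on the cycle 2-11-1-3-10-12-6-8-5-0-2 are not bridges since each lies on that cycle.
But removing 11—9 disconnects 11 from 9; removing 4—12 disconnects 4 from 12; removing 7—6 disconnects 7 from 6 — these are bridges.
That makes 3 bridges.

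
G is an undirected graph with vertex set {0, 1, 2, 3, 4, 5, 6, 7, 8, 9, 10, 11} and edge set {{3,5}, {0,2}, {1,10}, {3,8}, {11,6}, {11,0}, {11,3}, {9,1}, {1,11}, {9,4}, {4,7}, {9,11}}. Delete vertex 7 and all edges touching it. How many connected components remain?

1

With 7 gone, the remaining components are: {0, 1, 2, 3, 4, 5, 6, 8, 9, 10, 11}.
That is 1 component.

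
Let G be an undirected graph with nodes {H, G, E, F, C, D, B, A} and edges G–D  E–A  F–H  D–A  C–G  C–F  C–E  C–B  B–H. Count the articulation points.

Removing C increases the component count from 1 to 2, so C is a cut vertex.
By contrast removing H leaves 1 component; it is not a cut vertex. No other vertex is a cut vertex either.

1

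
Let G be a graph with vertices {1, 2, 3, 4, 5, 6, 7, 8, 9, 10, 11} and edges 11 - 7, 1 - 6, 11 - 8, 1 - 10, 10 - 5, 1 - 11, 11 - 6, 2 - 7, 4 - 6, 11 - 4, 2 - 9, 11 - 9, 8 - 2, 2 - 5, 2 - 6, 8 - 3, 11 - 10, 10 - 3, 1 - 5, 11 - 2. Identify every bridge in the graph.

none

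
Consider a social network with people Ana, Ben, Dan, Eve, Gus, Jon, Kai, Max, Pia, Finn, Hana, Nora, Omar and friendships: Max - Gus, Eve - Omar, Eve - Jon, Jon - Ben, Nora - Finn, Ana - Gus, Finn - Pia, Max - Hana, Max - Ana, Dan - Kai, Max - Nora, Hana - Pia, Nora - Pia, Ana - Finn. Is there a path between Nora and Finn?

From Nora we can reach Ana, Gus, Max, Pia, Finn, Hana, Nora, which includes Finn.

Yes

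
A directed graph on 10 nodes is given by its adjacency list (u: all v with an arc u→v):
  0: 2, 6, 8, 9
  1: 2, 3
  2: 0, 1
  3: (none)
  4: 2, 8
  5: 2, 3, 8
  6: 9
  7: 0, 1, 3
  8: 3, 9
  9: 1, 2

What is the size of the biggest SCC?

6

{0, 1, 2, 6, 8, 9} are all mutually reachable — one SCC of size 6.
{3} is an SCC by itself.
{7} is an SCC by itself.
{4} is an SCC by itself.
{5} is an SCC by itself.
The largest has 6 vertices.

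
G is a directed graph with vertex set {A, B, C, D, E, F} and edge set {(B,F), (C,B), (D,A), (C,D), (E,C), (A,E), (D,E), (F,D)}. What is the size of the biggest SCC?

{A, B, C, D, E, F} are all mutually reachable — one SCC of size 6.
The largest has 6 vertices.

6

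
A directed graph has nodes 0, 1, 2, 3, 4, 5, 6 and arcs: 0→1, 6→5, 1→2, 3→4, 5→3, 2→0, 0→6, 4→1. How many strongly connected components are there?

1

{0, 1, 2, 3, 4, 5, 6} are all mutually reachable — one SCC of size 7.
That gives 1 strongly connected component.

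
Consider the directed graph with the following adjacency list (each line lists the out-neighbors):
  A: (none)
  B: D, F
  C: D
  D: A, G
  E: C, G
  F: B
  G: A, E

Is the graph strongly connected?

There is no directed path from A to F, so the graph is not strongly connected.

No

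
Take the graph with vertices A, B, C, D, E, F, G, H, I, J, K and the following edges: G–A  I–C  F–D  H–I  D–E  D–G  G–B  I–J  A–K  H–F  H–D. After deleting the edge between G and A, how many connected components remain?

2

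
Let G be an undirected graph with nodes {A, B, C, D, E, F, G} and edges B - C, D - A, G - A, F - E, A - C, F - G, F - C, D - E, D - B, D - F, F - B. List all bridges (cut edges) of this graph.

The edges on the cycle D-F-G-A-D are not bridges since each lies on that cycle.
Every edge lies on some cycle, so there are no bridges.

none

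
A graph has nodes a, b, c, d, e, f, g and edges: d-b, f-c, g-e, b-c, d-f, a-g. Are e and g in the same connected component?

From e we can reach a, e, g, which includes g.

Yes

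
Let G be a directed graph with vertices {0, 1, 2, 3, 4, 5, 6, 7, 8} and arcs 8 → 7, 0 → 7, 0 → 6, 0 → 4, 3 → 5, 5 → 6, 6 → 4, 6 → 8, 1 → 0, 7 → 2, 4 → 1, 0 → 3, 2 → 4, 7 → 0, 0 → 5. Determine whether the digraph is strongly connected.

From 4 we can reach every vertex (0, 1, 2, 3, 4, 5, 6, 7, 8), and every vertex can reach 4 (0, 1, 2, 3, 4, 5, 6, 7, 8). So the whole graph is one strongly connected component.

Yes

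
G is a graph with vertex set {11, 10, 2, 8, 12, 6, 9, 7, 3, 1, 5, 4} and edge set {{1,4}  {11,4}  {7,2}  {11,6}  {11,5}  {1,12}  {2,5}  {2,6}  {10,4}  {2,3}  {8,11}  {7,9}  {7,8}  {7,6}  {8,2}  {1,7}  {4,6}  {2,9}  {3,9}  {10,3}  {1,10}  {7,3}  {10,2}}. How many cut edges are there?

1

The edges on the cycle 1-10-4-6-11-8-7-1 are not bridges since each lies on that cycle.
But removing 1—12 disconnects 1 from 12 — this is a bridge.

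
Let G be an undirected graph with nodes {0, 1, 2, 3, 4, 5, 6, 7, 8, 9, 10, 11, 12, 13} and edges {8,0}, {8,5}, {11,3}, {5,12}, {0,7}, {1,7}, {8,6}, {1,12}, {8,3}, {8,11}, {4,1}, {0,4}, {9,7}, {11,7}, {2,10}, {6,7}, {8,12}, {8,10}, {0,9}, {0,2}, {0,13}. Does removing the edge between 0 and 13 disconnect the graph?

Yes

Removing 0—13 leaves no path between 0 and 13: the component count goes from 1 to 2. So it is a bridge.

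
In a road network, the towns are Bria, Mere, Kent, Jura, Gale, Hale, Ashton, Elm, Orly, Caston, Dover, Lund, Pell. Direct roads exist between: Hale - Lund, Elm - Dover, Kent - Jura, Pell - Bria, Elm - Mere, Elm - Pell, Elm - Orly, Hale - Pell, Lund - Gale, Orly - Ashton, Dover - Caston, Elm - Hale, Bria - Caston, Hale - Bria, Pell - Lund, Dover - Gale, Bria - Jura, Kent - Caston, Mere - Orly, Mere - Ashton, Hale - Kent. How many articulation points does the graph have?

1

Removing Elm increases the component count from 1 to 2, so Elm is a cut vertex.
By contrast removing Hale leaves 1 component; it is not a cut vertex. No other vertex is a cut vertex either.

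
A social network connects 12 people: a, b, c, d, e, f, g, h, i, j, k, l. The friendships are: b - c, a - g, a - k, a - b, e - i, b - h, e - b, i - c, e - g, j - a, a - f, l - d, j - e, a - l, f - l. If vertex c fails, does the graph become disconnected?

Deleting c leaves 1 component (was 1) (its neighbors b, i remain connected to each other), so c is not a cut vertex.

No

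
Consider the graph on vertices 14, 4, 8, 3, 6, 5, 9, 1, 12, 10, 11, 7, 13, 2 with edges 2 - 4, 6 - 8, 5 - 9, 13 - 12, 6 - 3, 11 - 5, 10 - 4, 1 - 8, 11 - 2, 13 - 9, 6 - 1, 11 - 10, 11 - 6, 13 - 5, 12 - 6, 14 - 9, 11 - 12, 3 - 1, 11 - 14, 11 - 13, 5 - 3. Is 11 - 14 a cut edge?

No

After removing 11 - 14, the path 11-13-9-14 still connects them, so the edge is not a bridge.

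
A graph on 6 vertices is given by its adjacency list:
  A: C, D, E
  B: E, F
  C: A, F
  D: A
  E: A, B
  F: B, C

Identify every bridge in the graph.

A-D

The edges on the cycle B-E-A-C-F-B are not bridges since each lies on that cycle.
But removing A-D disconnects A from D — this is a bridge.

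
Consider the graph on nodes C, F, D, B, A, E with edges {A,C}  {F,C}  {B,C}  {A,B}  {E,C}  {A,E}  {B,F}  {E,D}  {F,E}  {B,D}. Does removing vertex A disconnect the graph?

Deleting A leaves 1 component (was 1) (its neighbors B, C, E remain connected to each other), so A is not a cut vertex.

No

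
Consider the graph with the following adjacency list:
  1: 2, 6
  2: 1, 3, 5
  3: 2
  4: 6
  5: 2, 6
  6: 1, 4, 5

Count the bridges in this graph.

The edges on the cycle 6-5-2-1-6 are not bridges since each lies on that cycle.
But removing 2-3 disconnects 2 from 3; removing 6-4 disconnects 6 from 4 — these are bridges.
That makes 2 bridges.

2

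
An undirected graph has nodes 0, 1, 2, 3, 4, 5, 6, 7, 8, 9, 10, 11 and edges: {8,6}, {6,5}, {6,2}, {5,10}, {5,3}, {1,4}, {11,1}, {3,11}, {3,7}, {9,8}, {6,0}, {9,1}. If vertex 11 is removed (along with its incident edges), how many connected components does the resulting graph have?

1

With 11 gone, the remaining components are: {0, 1, 2, 3, 4, 5, 6, 7, 8, 9, 10}.
That is 1 component.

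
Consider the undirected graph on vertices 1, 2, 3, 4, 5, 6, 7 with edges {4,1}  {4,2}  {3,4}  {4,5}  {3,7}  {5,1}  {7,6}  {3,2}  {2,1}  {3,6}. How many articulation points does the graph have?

Removing 3 increases the component count from 1 to 2, so 3 is a cut vertex.
By contrast removing 7 leaves 1 component; it is not a cut vertex. No other vertex is a cut vertex either.

1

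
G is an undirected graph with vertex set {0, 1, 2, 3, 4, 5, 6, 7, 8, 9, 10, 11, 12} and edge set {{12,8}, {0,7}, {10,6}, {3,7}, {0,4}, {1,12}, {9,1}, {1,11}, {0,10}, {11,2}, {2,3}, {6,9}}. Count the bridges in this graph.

3

The edges on the cycle 0-10-6-9-1-11-2-3-7-0 are not bridges since each lies on that cycle.
But removing 12-1 disconnects 12 from 1; removing 12-8 disconnects 12 from 8; removing 0-4 disconnects 0 from 4 — these are bridges.
That makes 3 bridges.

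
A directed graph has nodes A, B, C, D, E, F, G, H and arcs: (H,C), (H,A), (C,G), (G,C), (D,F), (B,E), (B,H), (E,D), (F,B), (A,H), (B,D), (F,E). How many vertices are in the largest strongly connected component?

4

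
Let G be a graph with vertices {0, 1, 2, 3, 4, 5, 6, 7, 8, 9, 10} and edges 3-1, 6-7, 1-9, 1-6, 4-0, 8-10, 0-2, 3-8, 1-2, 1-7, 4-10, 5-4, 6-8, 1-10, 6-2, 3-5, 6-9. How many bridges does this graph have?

The edges on the cycle 3-5-4-0-2-1-3 are not bridges since each lies on that cycle.
Every edge lies on some cycle, so there are no bridges.

0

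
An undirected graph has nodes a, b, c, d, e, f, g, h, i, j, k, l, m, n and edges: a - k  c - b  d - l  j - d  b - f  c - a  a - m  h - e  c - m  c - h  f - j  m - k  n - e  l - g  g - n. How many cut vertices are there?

Removing c increases the component count from 2 to 3, so c is a cut vertex.
By contrast removing e leaves 2 components; it is not a cut vertex. No other vertex is a cut vertex either.

1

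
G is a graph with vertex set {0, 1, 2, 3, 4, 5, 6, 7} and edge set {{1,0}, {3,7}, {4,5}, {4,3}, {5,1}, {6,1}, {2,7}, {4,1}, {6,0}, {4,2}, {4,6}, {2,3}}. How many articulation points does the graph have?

1

Removing 4 increases the component count from 1 to 2, so 4 is a cut vertex.
By contrast removing 0 leaves 1 component; it is not a cut vertex. No other vertex is a cut vertex either.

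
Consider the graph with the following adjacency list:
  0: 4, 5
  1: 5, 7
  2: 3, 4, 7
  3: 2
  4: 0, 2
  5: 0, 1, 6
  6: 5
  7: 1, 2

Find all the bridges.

2-3, 5-6

The edges on the cycle 7-1-5-0-4-2-7 are not bridges since each lies on that cycle.
But removing 6-5 disconnects 6 from 5; removing 2-3 disconnects 2 from 3 — these are bridges.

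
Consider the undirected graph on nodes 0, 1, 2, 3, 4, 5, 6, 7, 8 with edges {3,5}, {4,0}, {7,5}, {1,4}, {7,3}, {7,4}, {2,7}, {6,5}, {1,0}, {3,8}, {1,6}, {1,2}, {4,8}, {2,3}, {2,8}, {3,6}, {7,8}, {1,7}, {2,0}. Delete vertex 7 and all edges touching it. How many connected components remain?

1

With 7 gone, the remaining components are: {0, 1, 2, 3, 4, 5, 6, 8}.
That is 1 component.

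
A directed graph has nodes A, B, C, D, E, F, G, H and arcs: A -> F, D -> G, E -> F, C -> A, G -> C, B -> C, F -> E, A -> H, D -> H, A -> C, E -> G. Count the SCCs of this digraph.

{A, C, E, F, G} are all mutually reachable — one SCC of size 5.
{H} is an SCC by itself.
{B} is an SCC by itself.
{D} is an SCC by itself.
That gives 4 strongly connected components.

4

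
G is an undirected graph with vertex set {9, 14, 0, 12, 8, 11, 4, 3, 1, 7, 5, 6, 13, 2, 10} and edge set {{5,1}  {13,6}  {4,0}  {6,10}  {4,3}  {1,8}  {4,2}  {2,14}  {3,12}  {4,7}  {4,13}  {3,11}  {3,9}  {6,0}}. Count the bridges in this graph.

The edges on the cycle 4-13-6-0-4 are not bridges since each lies on that cycle.
But removing 10–6 disconnects 10 from 6; removing 4–7 disconnects 4 from 7; removing 14–2 disconnects 14 from 2; removing 3–12 disconnects 3 from 12 — these are bridges.
In total 10 edges are bridges.

10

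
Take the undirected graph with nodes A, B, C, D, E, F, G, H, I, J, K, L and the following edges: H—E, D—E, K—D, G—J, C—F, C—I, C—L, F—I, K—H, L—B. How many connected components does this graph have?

A is isolated — a component by itself.
Starting from G we can reach G, J. That is one component of size 2.
Starting from D we can reach D, E, H, K. That is one component of size 4.
Starting from B we can reach B, C, F, I, L. That is one component of size 5.
Total: 4 components.

4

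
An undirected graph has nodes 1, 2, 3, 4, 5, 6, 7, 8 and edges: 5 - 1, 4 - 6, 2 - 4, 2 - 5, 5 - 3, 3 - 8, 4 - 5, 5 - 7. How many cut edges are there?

The edges on the cycle 2-4-5-2 are not bridges since each lies on that cycle.
But removing 5 - 7 disconnects 5 from 7; removing 5 - 1 disconnects 5 from 1; removing 5 - 3 disconnects 5 from 3; removing 4 - 6 disconnects 4 from 6 — these are bridges.
In total 5 edges are bridges.

5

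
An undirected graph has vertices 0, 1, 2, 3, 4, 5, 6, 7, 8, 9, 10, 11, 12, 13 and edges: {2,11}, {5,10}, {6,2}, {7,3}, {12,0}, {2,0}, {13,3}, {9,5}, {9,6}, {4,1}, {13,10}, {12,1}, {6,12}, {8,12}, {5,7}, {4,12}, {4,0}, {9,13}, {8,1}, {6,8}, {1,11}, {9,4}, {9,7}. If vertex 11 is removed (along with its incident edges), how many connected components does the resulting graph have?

With 11 gone, the remaining components are: {0, 1, 2, 3, 4, 5, 6, 7, 8, 9, 10, 12, 13}.
That is 1 component.

1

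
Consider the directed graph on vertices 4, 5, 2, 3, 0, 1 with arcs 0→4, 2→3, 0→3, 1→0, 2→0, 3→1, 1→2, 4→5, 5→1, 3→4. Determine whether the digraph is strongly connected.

From 2 we can reach every vertex (0, 1, 2, 3, 4, 5), and every vertex can reach 2 (0, 1, 2, 3, 4, 5). So the whole graph is one strongly connected component.

Yes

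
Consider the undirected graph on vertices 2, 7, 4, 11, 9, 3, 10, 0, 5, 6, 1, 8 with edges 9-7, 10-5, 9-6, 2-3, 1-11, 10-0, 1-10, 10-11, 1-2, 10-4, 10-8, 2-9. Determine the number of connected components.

1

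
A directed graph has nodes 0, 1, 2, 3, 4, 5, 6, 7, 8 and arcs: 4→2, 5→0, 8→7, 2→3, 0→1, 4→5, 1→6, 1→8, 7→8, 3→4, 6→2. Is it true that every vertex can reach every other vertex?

No

There is no directed path from 8 to 1, so the graph is not strongly connected.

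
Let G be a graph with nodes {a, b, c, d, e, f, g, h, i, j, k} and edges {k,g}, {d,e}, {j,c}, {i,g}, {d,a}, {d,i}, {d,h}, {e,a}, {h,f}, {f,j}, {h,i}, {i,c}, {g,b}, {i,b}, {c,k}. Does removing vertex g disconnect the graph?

No

Deleting g leaves 1 component (was 1) (its neighbors b, i, k remain connected to each other), so g is not a cut vertex.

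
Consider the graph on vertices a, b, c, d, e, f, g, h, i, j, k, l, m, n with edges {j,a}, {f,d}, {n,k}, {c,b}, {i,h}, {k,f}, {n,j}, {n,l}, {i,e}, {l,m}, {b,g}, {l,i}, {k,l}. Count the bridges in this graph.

The edges on the cycle n-k-l-n are not bridges since each lies on that cycle.
But removing l - i disconnects l from i; removing e - i disconnects e from i; removing c - b disconnects c from b; removing j - a disconnects j from a — these are bridges.
In total 10 edges are bridges.

10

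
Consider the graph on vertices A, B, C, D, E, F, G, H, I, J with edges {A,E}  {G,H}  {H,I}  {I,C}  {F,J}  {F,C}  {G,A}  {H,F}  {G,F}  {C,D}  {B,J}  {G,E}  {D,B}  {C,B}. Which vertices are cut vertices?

G

Removing G increases the component count from 1 to 2, so G is a cut vertex.
By contrast removing A leaves 1 component; it is not a cut vertex. No other vertex is a cut vertex either.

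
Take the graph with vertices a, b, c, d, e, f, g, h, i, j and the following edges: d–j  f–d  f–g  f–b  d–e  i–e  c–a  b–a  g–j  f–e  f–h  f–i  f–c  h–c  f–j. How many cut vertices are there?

Removing f increases the component count from 1 to 2, so f is a cut vertex.
By contrast removing i leaves 1 component; it is not a cut vertex. No other vertex is a cut vertex either.

1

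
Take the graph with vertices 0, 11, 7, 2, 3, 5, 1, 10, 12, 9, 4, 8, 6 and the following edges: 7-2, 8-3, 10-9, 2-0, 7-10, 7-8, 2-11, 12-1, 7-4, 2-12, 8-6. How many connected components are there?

2

5 is isolated — a component by itself.
Starting from 0 we can reach 0, 1, 2, 3, 4, 6, 7, 8, 9, 10, 11, 12. That is one component of size 12.
Total: 2 components.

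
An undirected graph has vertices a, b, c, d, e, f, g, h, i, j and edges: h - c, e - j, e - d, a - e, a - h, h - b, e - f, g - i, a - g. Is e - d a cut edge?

Yes

Removing e - d leaves no path between e and d: the component count goes from 1 to 2. So it is a bridge.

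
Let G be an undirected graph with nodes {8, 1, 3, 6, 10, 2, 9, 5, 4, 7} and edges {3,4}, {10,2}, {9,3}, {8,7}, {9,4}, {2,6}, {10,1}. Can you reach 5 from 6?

No

The component containing 6 is {1, 2, 6, 10}, and 5 is not in it.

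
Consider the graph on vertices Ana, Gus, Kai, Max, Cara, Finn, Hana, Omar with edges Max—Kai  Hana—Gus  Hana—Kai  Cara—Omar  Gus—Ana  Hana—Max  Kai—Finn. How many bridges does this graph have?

The edges on the cycle Hana-Max-Kai-Hana are not bridges since each lies on that cycle.
But removing Gus—Ana disconnects Gus from Ana; removing Cara—Omar disconnects Cara from Omar; removing Kai—Finn disconnects Kai from Finn; removing Hana—Gus disconnects Hana from Gus — these are bridges.
That makes 4 bridges.

4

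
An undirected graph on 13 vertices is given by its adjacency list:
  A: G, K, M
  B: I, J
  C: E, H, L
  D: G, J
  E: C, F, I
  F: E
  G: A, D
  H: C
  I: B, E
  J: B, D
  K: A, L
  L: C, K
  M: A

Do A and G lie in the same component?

From A we can reach A, B, C, D, E, F, G, H, I, J, K, L, M, which includes G.

Yes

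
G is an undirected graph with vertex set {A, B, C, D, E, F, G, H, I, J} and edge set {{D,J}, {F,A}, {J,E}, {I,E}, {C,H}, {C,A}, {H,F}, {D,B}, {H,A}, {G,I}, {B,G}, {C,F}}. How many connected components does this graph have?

2

Starting from A we can reach A, C, F, H. That is one component of size 4.
Starting from B we can reach B, D, E, G, I, J. That is one component of size 6.
Total: 2 components.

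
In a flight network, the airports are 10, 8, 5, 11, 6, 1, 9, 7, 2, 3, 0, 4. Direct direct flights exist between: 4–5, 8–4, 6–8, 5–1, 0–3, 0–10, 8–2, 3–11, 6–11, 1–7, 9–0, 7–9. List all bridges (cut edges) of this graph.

0-10, 2-8

The edges on the cycle 6-8-4-5-1-7-9-0-3-11-6 are not bridges since each lies on that cycle.
But removing 10–0 disconnects 10 from 0; removing 8–2 disconnects 8 from 2 — these are bridges.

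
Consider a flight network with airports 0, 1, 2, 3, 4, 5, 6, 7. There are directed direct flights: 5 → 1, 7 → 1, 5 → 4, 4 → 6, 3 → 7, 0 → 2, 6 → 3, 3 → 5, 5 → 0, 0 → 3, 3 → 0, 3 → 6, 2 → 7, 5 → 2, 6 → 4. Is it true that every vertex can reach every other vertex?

There is no directed path from 2 to 3, so the graph is not strongly connected.

No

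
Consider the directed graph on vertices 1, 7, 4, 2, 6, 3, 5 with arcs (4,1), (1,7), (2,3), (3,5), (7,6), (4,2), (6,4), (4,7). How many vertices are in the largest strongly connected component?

4

{1, 4, 6, 7} are all mutually reachable — one SCC of size 4.
{3} is an SCC by itself.
{2} is an SCC by itself.
{5} is an SCC by itself.
The largest has 4 vertices.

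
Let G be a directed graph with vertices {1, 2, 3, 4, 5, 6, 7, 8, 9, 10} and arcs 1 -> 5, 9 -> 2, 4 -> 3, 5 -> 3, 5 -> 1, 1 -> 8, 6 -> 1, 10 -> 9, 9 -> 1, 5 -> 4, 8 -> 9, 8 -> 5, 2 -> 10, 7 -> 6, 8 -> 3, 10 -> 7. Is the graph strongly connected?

There is no directed path from 4 to 9, so the graph is not strongly connected.

No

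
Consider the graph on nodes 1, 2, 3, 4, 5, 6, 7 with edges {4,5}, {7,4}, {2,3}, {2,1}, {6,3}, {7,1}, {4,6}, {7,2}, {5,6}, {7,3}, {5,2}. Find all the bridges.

none

The edges on the cycle 7-4-5-2-3-7 are not bridges since each lies on that cycle.
Every edge lies on some cycle, so there are no bridges.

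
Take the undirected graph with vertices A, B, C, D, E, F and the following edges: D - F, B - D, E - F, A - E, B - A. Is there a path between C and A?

No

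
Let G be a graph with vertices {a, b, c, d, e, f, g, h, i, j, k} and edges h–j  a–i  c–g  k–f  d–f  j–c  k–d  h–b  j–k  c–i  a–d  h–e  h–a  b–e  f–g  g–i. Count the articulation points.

1

Removing h increases the component count from 1 to 2, so h is a cut vertex.
By contrast removing i leaves 1 component; it is not a cut vertex. No other vertex is a cut vertex either.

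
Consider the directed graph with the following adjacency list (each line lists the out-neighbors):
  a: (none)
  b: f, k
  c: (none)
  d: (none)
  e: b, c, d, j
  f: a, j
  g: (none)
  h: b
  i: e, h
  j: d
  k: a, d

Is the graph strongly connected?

No

There is no directed path from j to e, so the graph is not strongly connected.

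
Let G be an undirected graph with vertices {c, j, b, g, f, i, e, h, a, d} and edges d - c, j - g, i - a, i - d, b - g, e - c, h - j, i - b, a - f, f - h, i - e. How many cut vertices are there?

1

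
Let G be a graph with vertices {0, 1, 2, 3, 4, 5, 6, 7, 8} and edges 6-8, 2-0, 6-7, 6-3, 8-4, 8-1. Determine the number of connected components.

5 is isolated — a component by itself.
Starting from 0 we can reach 0, 2. That is one component of size 2.
Starting from 1 we can reach 1, 3, 4, 6, 7, 8. That is one component of size 6.
Total: 3 components.

3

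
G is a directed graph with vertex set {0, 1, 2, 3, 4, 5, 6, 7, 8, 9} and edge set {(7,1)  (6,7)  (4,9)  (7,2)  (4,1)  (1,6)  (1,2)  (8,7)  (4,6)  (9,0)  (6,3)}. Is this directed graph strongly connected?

No

There is no directed path from 7 to 8, so the graph is not strongly connected.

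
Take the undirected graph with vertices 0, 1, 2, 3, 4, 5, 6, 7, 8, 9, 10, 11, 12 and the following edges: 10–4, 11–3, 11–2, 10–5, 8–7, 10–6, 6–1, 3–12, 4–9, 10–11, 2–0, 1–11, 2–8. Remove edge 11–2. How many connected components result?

2

Before removal there is 1 component.
11–2 is a bridge — removing it separates 11's side from 2's side.
After removal: 2 components.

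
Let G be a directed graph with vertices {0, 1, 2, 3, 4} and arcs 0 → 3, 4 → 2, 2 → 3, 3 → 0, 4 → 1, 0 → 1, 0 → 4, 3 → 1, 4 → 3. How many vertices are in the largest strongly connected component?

4

{0, 2, 3, 4} are all mutually reachable — one SCC of size 4.
{1} is an SCC by itself.
The largest has 4 vertices.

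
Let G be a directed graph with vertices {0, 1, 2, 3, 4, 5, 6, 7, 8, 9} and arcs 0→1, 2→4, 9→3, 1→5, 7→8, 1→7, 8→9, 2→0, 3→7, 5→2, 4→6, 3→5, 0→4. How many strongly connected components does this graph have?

{0, 1, 2, 3, 5, 7, 8, 9} are all mutually reachable — one SCC of size 8.
{4} is an SCC by itself.
{6} is an SCC by itself.
That gives 3 strongly connected components.

3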